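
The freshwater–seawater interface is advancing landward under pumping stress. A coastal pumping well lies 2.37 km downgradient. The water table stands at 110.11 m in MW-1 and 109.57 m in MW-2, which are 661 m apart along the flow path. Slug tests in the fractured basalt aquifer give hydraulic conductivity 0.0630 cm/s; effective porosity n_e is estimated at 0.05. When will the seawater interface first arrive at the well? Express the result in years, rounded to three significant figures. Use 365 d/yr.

Hydraulic gradient i = (110.11 − 109.57) / 661 = 0.54 / 661 = 8.169e-4
K = 0.0630 cm/s × 864 = 54.43 m/d
q = Ki = 54.43 × 8.169e-4 = 0.04447 m/d
v_s = q/n_e = 0.04447/0.05 = 0.8894 m/d
L = 2.37 km = 2370 m
t = L / v = 2370 / 0.8894 = 2665 d
   = 2665 / 365 = 7.30 yr

7.30 years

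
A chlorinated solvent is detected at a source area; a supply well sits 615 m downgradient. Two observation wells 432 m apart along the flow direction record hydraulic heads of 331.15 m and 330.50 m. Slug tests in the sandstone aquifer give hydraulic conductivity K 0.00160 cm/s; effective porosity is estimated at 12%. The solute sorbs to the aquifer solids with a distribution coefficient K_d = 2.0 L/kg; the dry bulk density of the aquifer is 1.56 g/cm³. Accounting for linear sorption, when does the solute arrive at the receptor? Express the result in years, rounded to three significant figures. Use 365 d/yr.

Hydraulic gradient i = (331.15 − 330.50) / 432 = 0.65 / 432 = 0.001505
K = 0.00160 cm/s × 864 = 1.382 m/d
Darcy flux q = K·i = 1.382 × 0.001505 = 0.002080 m/d
v = Ki/n = 1.382·0.001505/0.12 = 0.01733 m/d
Retardation R = 1 + ρ_b·K_d/n = 1 + 1.56×2.0/0.12 = 27.00
Contaminant velocity v_c = v/R = 0.01733/27.00 = 6.420e-4 m/d
t = L/v_c = 615/6.420e-4 = 958000 d
   = 958000/365 = 2620 yr

2620 years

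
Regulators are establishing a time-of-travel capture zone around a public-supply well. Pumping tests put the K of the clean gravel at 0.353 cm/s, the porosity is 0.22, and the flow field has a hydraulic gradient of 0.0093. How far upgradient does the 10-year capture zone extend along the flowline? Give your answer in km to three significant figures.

47.1 km

K = 0.353 cm/s × 864 = 305.0 m/d
q = Ki = 305.0 × 0.0093 = 2.836 m/d
v_s = q/n_e = 2.836/0.22 = 12.89 m/d
T = 10 yr × 365 = 3650 d
L = v × T = 12.89 × 3650 = 47060 m
   = 47.1 km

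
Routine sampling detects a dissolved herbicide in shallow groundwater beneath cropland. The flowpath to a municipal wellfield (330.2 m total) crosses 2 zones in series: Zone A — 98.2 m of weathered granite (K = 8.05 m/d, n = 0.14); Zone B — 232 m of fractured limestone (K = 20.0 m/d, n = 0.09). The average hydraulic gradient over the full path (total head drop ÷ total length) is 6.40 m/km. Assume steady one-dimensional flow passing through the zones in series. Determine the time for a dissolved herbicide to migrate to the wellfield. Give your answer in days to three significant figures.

Steady 1-D flow in series ⇒ the Darcy flux q is identical in every zone and the zone head losses add (resistances L/K in series).
Σ(L/K) = 98.2/8.05 + 232/20.0 = 12.20 + 11.60 = 23.80 d
K_eq = L_total / Σ(L/K) = 330.2 / 23.80 = 13.87 m/d
q = K_eq · i = 13.87 × 0.0064 = 0.08880 m/d (same in every zone)
Zone A: v = q/n = 0.08880/0.14 = 0.6343 m/d → t_A = 98.2/0.6343 = 154.8 d
Zone B: v = q/n = 0.08880/0.09 = 0.9866 m/d → t_B = 232/0.9866 = 235.1 d
Total t = 154.8 + 235.1 = 390.0 d

390 days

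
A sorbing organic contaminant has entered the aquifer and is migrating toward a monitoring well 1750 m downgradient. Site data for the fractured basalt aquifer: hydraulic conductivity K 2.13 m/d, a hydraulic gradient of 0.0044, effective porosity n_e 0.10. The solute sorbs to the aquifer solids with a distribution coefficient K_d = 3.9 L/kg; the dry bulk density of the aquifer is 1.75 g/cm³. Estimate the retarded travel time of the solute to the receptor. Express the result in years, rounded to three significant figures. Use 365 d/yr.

Specific discharge q = 2.13 × 0.0044 = 0.009372 m/d
v = Ki/n = 2.13·0.0044/0.10 = 0.09372 m/d
Retardation R = 1 + ρ_b·K_d/n = 1 + 1.75×3.9/0.10 = 69.25
Contaminant velocity v_c = v/R = 0.09372/69.25 = 0.001353 m/d
t = L/v_c = 1750/0.001353 = 1.293e6 d
   = 1.293e6/365 = 3540 yr

3540 years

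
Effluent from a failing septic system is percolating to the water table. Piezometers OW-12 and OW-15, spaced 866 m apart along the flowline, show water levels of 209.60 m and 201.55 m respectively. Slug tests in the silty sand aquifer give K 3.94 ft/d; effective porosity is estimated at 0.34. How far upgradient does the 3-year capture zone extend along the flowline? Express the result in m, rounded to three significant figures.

36.0 m

Hydraulic gradient i = (209.60 − 201.55) / 866 = 8.05 / 866 = 0.009296
K = 3.94 ft/d × 0.3048 = 1.201 m/d
q = Ki = 1.201 × 0.009296 = 0.01116 m/d
v_s = q/n_e = 0.01116/0.34 = 0.03283 m/d
T = 3 yr × 365 = 1095 d
L = v × T = 0.03283 × 1095 = 35.95 m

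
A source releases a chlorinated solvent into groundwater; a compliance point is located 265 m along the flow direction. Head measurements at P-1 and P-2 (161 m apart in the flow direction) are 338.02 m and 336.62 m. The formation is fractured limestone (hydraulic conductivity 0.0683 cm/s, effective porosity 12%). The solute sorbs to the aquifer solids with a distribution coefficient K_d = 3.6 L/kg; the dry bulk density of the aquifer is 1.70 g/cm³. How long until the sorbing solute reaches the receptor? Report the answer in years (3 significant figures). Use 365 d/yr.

Hydraulic gradient i = (338.02 − 336.62) / 161 = 1.40 / 161 = 0.008696
K = 0.0683 cm/s × 864 = 59.01 m/d
Specific discharge q = 59.01 × 0.008696 = 0.5131 m/d
v_s = q/n_e = 0.5131/0.12 = 4.276 m/d
Retardation R = 1 + ρ_b·K_d/n = 1 + 1.70×3.6/0.12 = 52.00
Contaminant velocity v_c = v/R = 4.276/52.00 = 0.08223 m/d
t = L/v_c = 265/0.08223 = 3223 d
   = 3223/365 = 8.83 yr

8.83 years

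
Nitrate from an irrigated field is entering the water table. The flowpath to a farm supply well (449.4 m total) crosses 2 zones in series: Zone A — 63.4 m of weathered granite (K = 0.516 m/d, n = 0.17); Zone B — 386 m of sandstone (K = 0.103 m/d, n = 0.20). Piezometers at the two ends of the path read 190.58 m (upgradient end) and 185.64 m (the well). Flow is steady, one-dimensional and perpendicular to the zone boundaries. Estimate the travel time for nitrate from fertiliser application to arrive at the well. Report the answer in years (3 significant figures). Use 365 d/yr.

Total head drop ΔH = 190.58 − 185.64 = 4.94 m
Steady 1-D flow in series ⇒ the Darcy flux q is identical in every zone and the zone head losses add (resistances L/K in series).
Σ(L/K) = 63.4/0.516 + 386/0.103 = 122.9 + 3748 = 3870 d
q = ΔH / Σ(L/K) = 4.94 / 3870 = 0.001276 m/d (same in every zone)
Zone A: v = q/n = 0.001276/0.17 = 0.007508 m/d → t_A = 63.4/0.007508 = 8444 d
Zone B: v = q/n = 0.001276/0.20 = 0.006382 m/d → t_B = 386/0.006382 = 60490 d
Total t = 8444 + 60490 = 68930 d
   = 68930 / 365 = 189 yr

189 years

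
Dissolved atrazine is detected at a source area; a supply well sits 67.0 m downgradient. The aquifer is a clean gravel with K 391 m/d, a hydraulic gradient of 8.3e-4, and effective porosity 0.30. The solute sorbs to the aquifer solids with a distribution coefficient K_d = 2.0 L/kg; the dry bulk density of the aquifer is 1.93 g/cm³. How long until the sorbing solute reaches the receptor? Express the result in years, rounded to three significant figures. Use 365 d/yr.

2.35 years

Specific discharge q = 391 × 8.3e-4 = 0.3245 m/d
Average linear velocity = 0.3245 / 0.30 = 1.082 m/d
Retardation R = 1 + ρ_b·K_d/n = 1 + 1.93×2.0/0.30 = 13.87
Contaminant velocity v_c = v/R = 1.082/13.87 = 0.07801 m/d
t = L/v_c = 67.0/0.07801 = 858.8 d
   = 858.8/365 = 2.35 yr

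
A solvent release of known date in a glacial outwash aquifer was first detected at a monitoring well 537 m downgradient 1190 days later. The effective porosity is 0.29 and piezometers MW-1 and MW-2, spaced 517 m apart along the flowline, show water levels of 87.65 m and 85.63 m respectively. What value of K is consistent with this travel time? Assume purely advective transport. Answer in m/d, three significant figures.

33.5 m/d

Hydraulic gradient i = (87.65 − 85.63) / 517 = 2.02 / 517 = 0.003907
v = L / t = 537 / 1190 = 0.4513 m/d
K = v · n / i = 0.4513 × 0.29 / 0.003907 = 33.5 m/d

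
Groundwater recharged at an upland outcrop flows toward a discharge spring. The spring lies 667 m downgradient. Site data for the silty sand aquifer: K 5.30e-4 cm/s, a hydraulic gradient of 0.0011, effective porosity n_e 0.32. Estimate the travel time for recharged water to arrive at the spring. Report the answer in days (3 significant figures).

424000 days

K = 5.30e-4 cm/s × 864 = 0.4579 m/d
Specific discharge q = 0.4579 × 0.0011 = 5.037e-4 m/d
v_s = q/n_e = 5.037e-4/0.32 = 0.001574 m/d
t = L / v = 667 / 0.001574 = 423700 d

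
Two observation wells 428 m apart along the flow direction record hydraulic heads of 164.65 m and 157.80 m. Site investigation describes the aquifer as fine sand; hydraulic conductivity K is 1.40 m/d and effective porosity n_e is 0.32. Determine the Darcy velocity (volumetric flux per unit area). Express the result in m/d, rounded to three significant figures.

Hydraulic gradient i = (164.65 − 157.80) / 428 = 6.85 / 428 = 0.01600
Darcy flux q = K·i = 1.40 × 0.01600 = 0.02241 m/d

0.0224 m/d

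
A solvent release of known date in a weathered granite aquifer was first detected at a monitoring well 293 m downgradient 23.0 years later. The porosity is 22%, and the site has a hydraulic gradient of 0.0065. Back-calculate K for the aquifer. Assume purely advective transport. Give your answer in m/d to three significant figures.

1.18 m/d

t = 23.0 years = 8395 d
v = L / t = 293 / 8395 = 0.03490 m/d
K = v · n / i = 0.03490 × 0.22 / 0.0065 = 1.18 m/d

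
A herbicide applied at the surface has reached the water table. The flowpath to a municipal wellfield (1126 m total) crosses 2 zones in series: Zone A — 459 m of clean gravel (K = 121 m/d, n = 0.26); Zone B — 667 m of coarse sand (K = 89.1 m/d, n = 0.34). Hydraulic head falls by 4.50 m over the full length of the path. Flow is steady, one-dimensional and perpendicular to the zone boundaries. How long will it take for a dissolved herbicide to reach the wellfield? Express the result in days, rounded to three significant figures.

Steady 1-D flow in series ⇒ the Darcy flux q is identical in every zone and the zone head losses add (resistances L/K in series).
Σ(L/K) = 459/121 + 667/89.1 = 3.793 + 7.486 = 11.28 d
q = ΔH / Σ(L/K) = 4.50 / 11.28 = 0.3990 m/d (same in every zone)
Zone A: v = q/n = 0.3990/0.26 = 1.534 m/d → t_A = 459/1.534 = 299.1 d
Zone B: v = q/n = 0.3990/0.34 = 1.173 m/d → t_B = 667/1.173 = 568.4 d
Total t = 299.1 + 568.4 = 867.6 d

868 days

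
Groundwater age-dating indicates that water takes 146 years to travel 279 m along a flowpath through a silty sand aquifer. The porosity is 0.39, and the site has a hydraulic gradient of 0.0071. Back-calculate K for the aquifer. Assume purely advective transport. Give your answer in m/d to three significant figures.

0.288 m/d

t = 146 years = 53290 d
v = L / t = 279 / 53290 = 0.005236 m/d
K = v · n / i = 0.005236 × 0.39 / 0.0071 = 0.288 m/d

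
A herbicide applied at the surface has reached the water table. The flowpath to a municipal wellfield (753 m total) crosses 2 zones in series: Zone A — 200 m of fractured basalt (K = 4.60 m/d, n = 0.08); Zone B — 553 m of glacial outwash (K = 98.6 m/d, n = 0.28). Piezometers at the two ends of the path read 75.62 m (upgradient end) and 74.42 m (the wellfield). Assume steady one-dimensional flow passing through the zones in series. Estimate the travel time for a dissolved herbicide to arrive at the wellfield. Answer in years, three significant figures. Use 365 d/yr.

19.1 years

Total head drop ΔH = 75.62 − 74.42 = 1.20 m
Continuity: the same q passes through each zone, so ΔH = q·Σ(L_j/K_j) — the zones act as resistances in series.
Σ(L/K) = 200/4.60 + 553/98.6 = 43.48 + 5.609 = 49.09 d
q = ΔH / Σ(L/K) = 1.20 / 49.09 = 0.02445 m/d (same in every zone)
Zone A: v = q/n = 0.02445/0.08 = 0.3056 m/d → t_A = 200/0.3056 = 654.5 d
Zone B: v = q/n = 0.02445/0.28 = 0.08731 m/d → t_B = 553/0.08731 = 6334 d
Total t = 654.5 + 6334 = 6988 d
   = 6988 / 365 = 19.1 yr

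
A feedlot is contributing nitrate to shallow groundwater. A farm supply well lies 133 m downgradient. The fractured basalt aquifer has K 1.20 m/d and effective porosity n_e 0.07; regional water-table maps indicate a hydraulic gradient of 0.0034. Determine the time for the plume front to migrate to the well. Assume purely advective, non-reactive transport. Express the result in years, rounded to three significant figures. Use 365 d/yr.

6.25 years

Darcy flux q = K·i = 1.20 × 0.0034 = 0.004080 m/d
Seepage velocity v = q / n = 0.004080 / 0.07 = 0.05829 m/d
t = L / v = 133 / 0.05829 = 2282 d
   = 2282 / 365 = 6.25 yr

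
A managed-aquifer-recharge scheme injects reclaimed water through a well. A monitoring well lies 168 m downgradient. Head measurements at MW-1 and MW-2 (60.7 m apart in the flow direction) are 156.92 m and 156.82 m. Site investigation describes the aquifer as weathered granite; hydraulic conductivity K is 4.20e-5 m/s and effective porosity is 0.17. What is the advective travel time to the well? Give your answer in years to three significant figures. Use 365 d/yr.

13.1 years

Hydraulic gradient i = (156.92 − 156.82) / 60.7 = 0.10 / 60.7 = 0.001647
K = 4.20e-5 m/s × 86400 s/d = 3.629 m/d
Specific discharge q = 3.629 × 0.001647 = 0.005978 m/d
Average linear velocity = 0.005978 / 0.17 = 0.03517 m/d
t = L / v = 168 / 0.03517 = 4777 d
   = 4777 / 365 = 13.1 yr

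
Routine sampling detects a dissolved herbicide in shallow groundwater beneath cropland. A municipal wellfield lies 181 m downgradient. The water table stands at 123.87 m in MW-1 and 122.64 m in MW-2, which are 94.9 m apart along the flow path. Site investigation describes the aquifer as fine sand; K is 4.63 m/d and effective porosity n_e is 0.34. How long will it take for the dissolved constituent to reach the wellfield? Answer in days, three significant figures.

Hydraulic gradient i = (123.87 − 122.64) / 94.9 = 1.23 / 94.9 = 0.01296
Specific discharge q = 4.63 × 0.01296 = 0.06001 m/d
v_s = q/n_e = 0.06001/0.34 = 0.1765 m/d
t = L / v = 181 / 0.1765 = 1026 d

1030 days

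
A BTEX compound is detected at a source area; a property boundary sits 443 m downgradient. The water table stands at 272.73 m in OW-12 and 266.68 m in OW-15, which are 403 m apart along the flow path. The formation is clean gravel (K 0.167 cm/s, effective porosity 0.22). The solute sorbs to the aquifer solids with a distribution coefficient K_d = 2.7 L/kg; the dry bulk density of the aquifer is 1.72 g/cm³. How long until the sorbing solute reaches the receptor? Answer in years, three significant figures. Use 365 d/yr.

Hydraulic gradient i = (272.73 − 266.68) / 403 = 6.05 / 403 = 0.01501
K = 0.167 cm/s × 864 = 144.3 m/d
Specific discharge q = 144.3 × 0.01501 = 2.166 m/d
v = Ki/n = 144.3·0.01501/0.22 = 9.846 m/d
Retardation R = 1 + ρ_b·K_d/n = 1 + 1.72×2.7/0.22 = 22.11
Contaminant velocity v_c = v/R = 9.846/22.11 = 0.4453 m/d
t = L/v_c = 443/0.4453 = 994.8 d
   = 994.8/365 = 2.73 yr

2.73 years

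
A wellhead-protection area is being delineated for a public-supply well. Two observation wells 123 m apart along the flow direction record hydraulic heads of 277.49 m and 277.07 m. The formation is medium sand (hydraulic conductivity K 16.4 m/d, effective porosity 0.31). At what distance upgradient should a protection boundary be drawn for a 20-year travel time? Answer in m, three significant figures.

1320 m

Hydraulic gradient i = (277.49 − 277.07) / 123 = 0.42 / 123 = 0.003415
q = Ki = 16.4 × 0.003415 = 0.05600 m/d
v = Ki/n = 16.4·0.003415/0.31 = 0.1806 m/d
T = 20 yr × 365 = 7300 d
L = v × T = 0.1806 × 7300 = 1319 m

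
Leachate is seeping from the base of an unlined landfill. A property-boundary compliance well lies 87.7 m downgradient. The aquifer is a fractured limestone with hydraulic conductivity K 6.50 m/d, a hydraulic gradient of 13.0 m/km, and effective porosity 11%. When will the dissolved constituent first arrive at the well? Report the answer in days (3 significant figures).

114 days

Darcy flux q = K·i = 6.50 × 0.013 = 0.08450 m/d
Seepage velocity v = q / n = 0.08450 / 0.11 = 0.7682 m/d
t = L / v = 87.7 / 0.7682 = 114.2 d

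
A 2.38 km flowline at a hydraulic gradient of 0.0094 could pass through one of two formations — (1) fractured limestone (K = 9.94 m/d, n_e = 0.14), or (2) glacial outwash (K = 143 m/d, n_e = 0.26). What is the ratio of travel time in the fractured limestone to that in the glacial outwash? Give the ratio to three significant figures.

7.75

Unit 1 (fractured limestone): v = 9.94×0.0094/0.14 = 0.6674 m/d, t = 2380/0.6674 = 3566 d
Unit 2 (glacial outwash): v = 143×0.0094/0.26 = 5.170 m/d, t = 2380/5.170 = 460.3 d
t(fractured limestone) / t(glacial outwash) = 3566/460.3 = 7.75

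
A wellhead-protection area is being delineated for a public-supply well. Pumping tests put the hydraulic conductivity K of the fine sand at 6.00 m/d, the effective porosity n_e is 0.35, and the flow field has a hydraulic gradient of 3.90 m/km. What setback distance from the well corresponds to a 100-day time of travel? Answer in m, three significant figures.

6.69 m

Darcy flux q = K·i = 6.00 × 0.0039 = 0.02340 m/d
v_s = q/n_e = 0.02340/0.35 = 0.06686 m/d
L = v × T = 0.06686 × 100 = 6.686 m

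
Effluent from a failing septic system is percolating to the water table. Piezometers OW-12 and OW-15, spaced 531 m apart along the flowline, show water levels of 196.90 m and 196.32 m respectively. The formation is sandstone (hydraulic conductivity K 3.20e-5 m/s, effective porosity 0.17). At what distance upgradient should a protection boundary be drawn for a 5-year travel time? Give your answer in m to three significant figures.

32.4 m

Hydraulic gradient i = (196.90 − 196.32) / 531 = 0.58 / 531 = 0.001092
K = 3.20e-5 m/s × 86400 s/d = 2.765 m/d
q = Ki = 2.765 × 0.001092 = 0.003020 m/d
Seepage velocity v = q / n = 0.003020 / 0.17 = 0.01776 m/d
T = 5 yr × 365 = 1825 d
L = v × T = 0.01776 × 1825 = 32.42 m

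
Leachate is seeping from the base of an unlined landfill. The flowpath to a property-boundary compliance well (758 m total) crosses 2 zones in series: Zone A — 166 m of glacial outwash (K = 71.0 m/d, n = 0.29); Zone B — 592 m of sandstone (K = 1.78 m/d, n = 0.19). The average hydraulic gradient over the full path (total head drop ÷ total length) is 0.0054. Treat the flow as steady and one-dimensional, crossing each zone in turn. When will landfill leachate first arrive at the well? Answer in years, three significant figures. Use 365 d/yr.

Steady 1-D flow in series ⇒ the Darcy flux q is identical in every zone and the zone head losses add (resistances L/K in series).
Σ(L/K) = 166/71.0 + 592/1.78 = 2.338 + 332.6 = 334.9 d
K_eq = L_total / Σ(L/K) = 758 / 334.9 = 2.263 m/d
q = K_eq · i = 2.263 × 0.0054 = 0.01222 m/d (same in every zone)
Zone A: v = q/n = 0.01222/0.29 = 0.04214 m/d → t_A = 166/0.04214 = 3939 d
Zone B: v = q/n = 0.01222/0.19 = 0.06432 m/d → t_B = 592/0.06432 = 9204 d
Total t = 3939 + 9204 = 13140 d
   = 13140 / 365 = 36.0 yr

36.0 years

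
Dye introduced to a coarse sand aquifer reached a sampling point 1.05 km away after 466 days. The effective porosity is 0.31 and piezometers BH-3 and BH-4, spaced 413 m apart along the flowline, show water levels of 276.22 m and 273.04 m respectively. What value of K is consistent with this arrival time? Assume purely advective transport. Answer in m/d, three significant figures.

Hydraulic gradient i = (276.22 − 273.04) / 413 = 3.18 / 413 = 0.007700
L = 1.05 km = 1050 m
v = L / t = 1050 / 466 = 2.253 m/d
K = v · n / i = 2.253 × 0.31 / 0.007700 = 90.7 m/d

90.7 m/d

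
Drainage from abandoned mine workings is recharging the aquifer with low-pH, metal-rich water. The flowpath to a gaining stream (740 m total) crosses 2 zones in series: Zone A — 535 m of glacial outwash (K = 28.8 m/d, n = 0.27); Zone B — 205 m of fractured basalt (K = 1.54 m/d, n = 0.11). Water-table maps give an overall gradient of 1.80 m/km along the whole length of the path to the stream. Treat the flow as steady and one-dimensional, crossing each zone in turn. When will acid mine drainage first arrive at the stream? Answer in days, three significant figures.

Continuity: the same q passes through each zone, so ΔH = q·Σ(L_j/K_j) — the zones act as resistances in series.
Σ(L/K) = 535/28.8 + 205/1.54 = 18.58 + 133.1 = 151.7 d
K_eq = L_total / Σ(L/K) = 740 / 151.7 = 4.878 m/d
q = K_eq · i = 4.878 × 0.0018 = 0.008781 m/d (same in every zone)
Zone A: v = q/n = 0.008781/0.27 = 0.03252 m/d → t_A = 535/0.03252 = 16450 d
Zone B: v = q/n = 0.008781/0.11 = 0.07983 m/d → t_B = 205/0.07983 = 2568 d
Total t = 16450 + 2568 = 19020 d

19000 days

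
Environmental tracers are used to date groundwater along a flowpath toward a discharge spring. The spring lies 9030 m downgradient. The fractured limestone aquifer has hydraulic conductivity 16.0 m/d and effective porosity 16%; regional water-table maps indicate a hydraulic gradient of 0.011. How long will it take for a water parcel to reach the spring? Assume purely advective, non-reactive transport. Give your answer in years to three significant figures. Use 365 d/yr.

22.5 years

Specific discharge q = 16.0 × 0.011 = 0.1760 m/d
Average linear velocity = 0.1760 / 0.16 = 1.100 m/d
t = L / v = 9030 / 1.100 = 8209 d
   = 8209 / 365 = 22.5 yr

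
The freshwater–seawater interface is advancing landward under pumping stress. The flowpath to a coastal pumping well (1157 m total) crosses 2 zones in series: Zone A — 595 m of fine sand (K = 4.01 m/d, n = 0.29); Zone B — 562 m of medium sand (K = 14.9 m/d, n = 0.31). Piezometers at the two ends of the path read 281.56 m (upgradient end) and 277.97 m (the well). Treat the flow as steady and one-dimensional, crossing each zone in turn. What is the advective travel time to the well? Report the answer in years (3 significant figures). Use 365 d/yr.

49.2 years

Total head drop ΔH = 281.56 − 277.97 = 3.59 m
Continuity: the same q passes through each zone, so ΔH = q·Σ(L_j/K_j) — the zones act as resistances in series.
Σ(L/K) = 595/4.01 + 562/14.9 = 148.4 + 37.72 = 186.1 d
q = ΔH / Σ(L/K) = 3.59 / 186.1 = 0.01929 m/d (same in every zone)
Zone A: v = q/n = 0.01929/0.29 = 0.06652 m/d → t_A = 595/0.06652 = 8945 d
Zone B: v = q/n = 0.01929/0.31 = 0.06223 m/d → t_B = 562/0.06223 = 9031 d
Total t = 8945 + 9031 = 17980 d
   = 17980 / 365 = 49.2 yr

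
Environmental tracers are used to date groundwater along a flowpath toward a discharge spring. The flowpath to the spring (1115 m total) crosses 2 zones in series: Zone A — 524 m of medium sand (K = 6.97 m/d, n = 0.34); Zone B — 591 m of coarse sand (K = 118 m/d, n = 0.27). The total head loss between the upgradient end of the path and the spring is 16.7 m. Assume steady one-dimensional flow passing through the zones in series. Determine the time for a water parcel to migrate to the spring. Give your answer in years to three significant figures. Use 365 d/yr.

Steady 1-D flow in series ⇒ the Darcy flux q is identical in every zone and the zone head losses add (resistances L/K in series).
Σ(L/K) = 524/6.97 + 591/118 = 75.18 + 5.008 = 80.19 d
q = ΔH / Σ(L/K) = 16.7 / 80.19 = 0.2083 m/d (same in every zone)
Zone A: v = q/n = 0.2083/0.34 = 0.6125 m/d → t_A = 524/0.6125 = 855.5 d
Zone B: v = q/n = 0.2083/0.27 = 0.7713 m/d → t_B = 591/0.7713 = 766.2 d
Total t = 855.5 + 766.2 = 1622 d
   = 1622 / 365 = 4.44 yr

4.44 years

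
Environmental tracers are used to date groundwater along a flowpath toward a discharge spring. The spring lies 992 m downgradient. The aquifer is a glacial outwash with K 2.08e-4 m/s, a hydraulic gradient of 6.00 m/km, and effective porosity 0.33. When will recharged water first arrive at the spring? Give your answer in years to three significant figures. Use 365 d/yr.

K = 2.08e-4 m/s × 86400 s/d = 17.97 m/d
q = Ki = 17.97 × 0.0060 = 0.1078 m/d
Seepage velocity v = q / n = 0.1078 / 0.33 = 0.3267 m/d
t = L / v = 992 / 0.3267 = 3036 d
   = 3036 / 365 = 8.32 yr

8.32 years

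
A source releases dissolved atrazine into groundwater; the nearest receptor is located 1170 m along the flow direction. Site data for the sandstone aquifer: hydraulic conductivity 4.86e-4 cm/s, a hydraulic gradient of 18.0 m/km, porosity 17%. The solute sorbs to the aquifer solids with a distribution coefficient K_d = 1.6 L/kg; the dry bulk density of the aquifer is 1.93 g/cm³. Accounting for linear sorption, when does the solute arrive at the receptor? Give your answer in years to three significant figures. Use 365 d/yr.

K = 4.86e-4 cm/s × 864 = 0.4199 m/d
Darcy flux q = K·i = 0.4199 × 0.018 = 0.007558 m/d
Seepage velocity v = q / n = 0.007558 / 0.17 = 0.04446 m/d
Retardation R = 1 + ρ_b·K_d/n = 1 + 1.93×1.6/0.17 = 19.16
Contaminant velocity v_c = v/R = 0.04446/19.16 = 0.002320 m/d
t = L/v_c = 1170/0.002320 = 504300 d
   = 504300/365 = 1380 yr

1380 years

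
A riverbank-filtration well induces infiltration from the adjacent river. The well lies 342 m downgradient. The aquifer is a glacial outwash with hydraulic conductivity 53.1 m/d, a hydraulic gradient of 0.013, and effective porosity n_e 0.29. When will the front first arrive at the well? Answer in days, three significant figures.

144 days

Darcy flux q = K·i = 53.1 × 0.013 = 0.6903 m/d
v_s = q/n_e = 0.6903/0.29 = 2.380 m/d
t = L / v = 342 / 2.380 = 143.7 d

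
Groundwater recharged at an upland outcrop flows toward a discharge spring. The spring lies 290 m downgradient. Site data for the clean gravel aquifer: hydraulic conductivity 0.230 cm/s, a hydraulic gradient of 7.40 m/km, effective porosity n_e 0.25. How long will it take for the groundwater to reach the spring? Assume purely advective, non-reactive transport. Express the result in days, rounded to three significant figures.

K = 0.230 cm/s × 864 = 198.7 m/d
Darcy flux q = K·i = 198.7 × 0.0074 = 1.471 m/d
Seepage velocity v = q / n = 1.471 / 0.25 = 5.882 m/d
t = L / v = 290 / 5.882 = 49.30 d

49.3 days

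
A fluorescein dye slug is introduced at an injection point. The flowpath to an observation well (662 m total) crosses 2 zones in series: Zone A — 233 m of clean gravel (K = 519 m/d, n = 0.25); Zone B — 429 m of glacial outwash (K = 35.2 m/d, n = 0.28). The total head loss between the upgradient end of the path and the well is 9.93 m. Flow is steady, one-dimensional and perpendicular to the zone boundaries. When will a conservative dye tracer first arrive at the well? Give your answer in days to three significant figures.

Steady 1-D flow in series ⇒ the Darcy flux q is identical in every zone and the zone head losses add (resistances L/K in series).
Σ(L/K) = 233/519 + 429/35.2 = 0.4489 + 12.19 = 12.64 d
q = ΔH / Σ(L/K) = 9.93 / 12.64 = 0.7858 m/d (same in every zone)
Zone A: v = q/n = 0.7858/0.25 = 3.143 m/d → t_A = 233/3.143 = 74.13 d
Zone B: v = q/n = 0.7858/0.28 = 2.807 m/d → t_B = 429/2.807 = 152.9 d
Total t = 74.13 + 152.9 = 227.0 d

227 days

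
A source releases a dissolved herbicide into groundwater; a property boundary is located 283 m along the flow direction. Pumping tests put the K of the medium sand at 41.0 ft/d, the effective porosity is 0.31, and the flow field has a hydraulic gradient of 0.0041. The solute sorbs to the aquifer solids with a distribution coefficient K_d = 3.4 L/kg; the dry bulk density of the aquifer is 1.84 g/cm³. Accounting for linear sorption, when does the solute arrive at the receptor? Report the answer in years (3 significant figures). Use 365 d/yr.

K = 41.0 ft/d × 0.3048 = 12.50 m/d
Specific discharge q = 12.50 × 0.0041 = 0.05124 m/d
v = Ki/n = 12.50·0.0041/0.31 = 0.1653 m/d
Retardation R = 1 + ρ_b·K_d/n = 1 + 1.84×3.4/0.31 = 21.18
Contaminant velocity v_c = v/R = 0.1653/21.18 = 0.007803 m/d
t = L/v_c = 283/0.007803 = 36270 d
   = 36270/365 = 99.4 yr

99.4 years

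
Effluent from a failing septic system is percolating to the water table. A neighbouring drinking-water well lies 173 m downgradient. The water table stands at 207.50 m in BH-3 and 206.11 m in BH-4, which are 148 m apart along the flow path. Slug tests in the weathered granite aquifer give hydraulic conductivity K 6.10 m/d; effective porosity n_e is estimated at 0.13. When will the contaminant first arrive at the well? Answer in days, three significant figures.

393 days

Hydraulic gradient i = (207.50 − 206.11) / 148 = 1.39 / 148 = 0.009392
Darcy flux q = K·i = 6.10 × 0.009392 = 0.05729 m/d
Seepage velocity v = q / n = 0.05729 / 0.13 = 0.4407 m/d
t = L / v = 173 / 0.4407 = 392.6 d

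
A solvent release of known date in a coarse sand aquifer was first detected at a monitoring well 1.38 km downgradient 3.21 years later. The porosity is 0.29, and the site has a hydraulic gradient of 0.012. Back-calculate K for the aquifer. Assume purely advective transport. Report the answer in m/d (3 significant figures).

t = 3.21 years = 1172 d
L = 1.38 km = 1380 m
v = L / t = 1380 / 1172 = 1.178 m/d
K = v · n / i = 1.178 × 0.29 / 0.012 = 28.5 m/d

28.5 m/d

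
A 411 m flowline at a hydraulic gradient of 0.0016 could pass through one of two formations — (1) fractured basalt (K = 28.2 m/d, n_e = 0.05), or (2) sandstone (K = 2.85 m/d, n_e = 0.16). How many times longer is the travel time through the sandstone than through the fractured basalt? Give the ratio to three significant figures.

Unit 1 (fractured basalt): v = 28.2×0.0016/0.05 = 0.9024 m/d, t = 411/0.9024 = 455.5 d
Unit 2 (sandstone): v = 2.85×0.0016/0.16 = 0.02850 m/d, t = 411/0.02850 = 14420 d
t(sandstone) / t(fractured basalt) = 14420/455.5 = 31.7

31.7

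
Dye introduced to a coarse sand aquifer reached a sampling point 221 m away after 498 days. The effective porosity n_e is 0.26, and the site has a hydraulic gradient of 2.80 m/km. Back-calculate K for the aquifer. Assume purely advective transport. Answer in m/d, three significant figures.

41.2 m/d

v = L / t = 221 / 498 = 0.4438 m/d
K = v · n / i = 0.4438 × 0.26 / 0.0028 = 41.2 m/d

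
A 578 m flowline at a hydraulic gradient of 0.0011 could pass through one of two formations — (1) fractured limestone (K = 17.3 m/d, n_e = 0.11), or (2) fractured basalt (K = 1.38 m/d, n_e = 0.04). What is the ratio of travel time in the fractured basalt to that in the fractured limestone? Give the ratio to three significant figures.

4.56

Unit 1 (fractured limestone): v = 17.3×0.0011/0.11 = 0.1730 m/d, t = 578/0.1730 = 3341 d
Unit 2 (fractured basalt): v = 1.38×0.0011/0.04 = 0.03795 m/d, t = 578/0.03795 = 15230 d
t(fractured basalt) / t(fractured limestone) = 15230/3341 = 4.56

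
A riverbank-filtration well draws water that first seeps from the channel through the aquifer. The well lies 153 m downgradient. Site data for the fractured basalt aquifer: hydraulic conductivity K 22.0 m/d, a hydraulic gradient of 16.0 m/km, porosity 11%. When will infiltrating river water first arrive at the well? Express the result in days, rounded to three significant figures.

Darcy flux q = K·i = 22.0 × 0.016 = 0.3520 m/d
v = Ki/n = 22.0·0.016/0.11 = 3.200 m/d
t = L / v = 153 / 3.200 = 47.81 d

47.8 days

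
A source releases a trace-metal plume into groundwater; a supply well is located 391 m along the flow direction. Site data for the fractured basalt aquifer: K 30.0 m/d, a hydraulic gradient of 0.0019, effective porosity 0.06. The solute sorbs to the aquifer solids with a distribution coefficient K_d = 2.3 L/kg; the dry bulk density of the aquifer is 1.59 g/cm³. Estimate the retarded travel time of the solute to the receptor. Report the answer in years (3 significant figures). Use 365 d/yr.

69.9 years

Specific discharge q = 30.0 × 0.0019 = 0.05700 m/d
Seepage velocity v = q / n = 0.05700 / 0.06 = 0.9500 m/d
Retardation R = 1 + ρ_b·K_d/n = 1 + 1.59×2.3/0.06 = 61.95
Contaminant velocity v_c = v/R = 0.9500/61.95 = 0.01533 m/d
t = L/v_c = 391/0.01533 = 25500 d
   = 25500/365 = 69.9 yr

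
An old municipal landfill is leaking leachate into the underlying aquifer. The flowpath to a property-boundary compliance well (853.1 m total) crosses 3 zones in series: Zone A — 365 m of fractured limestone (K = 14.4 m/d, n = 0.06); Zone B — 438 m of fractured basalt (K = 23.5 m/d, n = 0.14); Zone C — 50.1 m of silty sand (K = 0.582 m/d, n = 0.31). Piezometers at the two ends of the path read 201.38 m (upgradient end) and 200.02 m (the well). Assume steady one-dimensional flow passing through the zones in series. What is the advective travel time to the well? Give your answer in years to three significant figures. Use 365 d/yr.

Total head drop ΔH = 201.38 − 200.02 = 1.36 m
Steady 1-D flow in series ⇒ the Darcy flux q is identical in every zone and the zone head losses add (resistances L/K in series).
Σ(L/K) = 365/14.4 + 438/23.5 + 50.1/0.582 = 25.35 + 18.64 + 86.08 = 130.1 d
q = ΔH / Σ(L/K) = 1.36 / 130.1 = 0.01046 m/d (same in every zone)
Zone A: v = q/n = 0.01046/0.06 = 0.1743 m/d → t_A = 365/0.1743 = 2094 d
Zone B: v = q/n = 0.01046/0.14 = 0.07469 m/d → t_B = 438/0.07469 = 5865 d
Zone C: v = q/n = 0.01046/0.31 = 0.03373 m/d → t_C = 50.1/0.03373 = 1485 d
Total t = 2094 + 5865 + 1485 = 9444 d
   = 9444 / 365 = 25.9 yr

25.9 years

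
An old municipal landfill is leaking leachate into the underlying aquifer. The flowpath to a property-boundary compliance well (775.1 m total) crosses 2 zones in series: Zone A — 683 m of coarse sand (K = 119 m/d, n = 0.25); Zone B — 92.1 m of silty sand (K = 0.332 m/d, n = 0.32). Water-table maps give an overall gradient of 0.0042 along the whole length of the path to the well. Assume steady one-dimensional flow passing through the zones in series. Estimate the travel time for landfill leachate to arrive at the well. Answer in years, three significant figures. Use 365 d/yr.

Continuity: the same q passes through each zone, so ΔH = q·Σ(L_j/K_j) — the zones act as resistances in series.
Σ(L/K) = 683/119 + 92.1/0.332 = 5.739 + 277.4 = 283.1 d
K_eq = L_total / Σ(L/K) = 775.1 / 283.1 = 2.737 m/d
q = K_eq · i = 2.737 × 0.0042 = 0.01150 m/d (same in every zone)
Zone A: v = q/n = 0.01150/0.25 = 0.04599 m/d → t_A = 683/0.04599 = 14850 d
Zone B: v = q/n = 0.01150/0.32 = 0.03593 m/d → t_B = 92.1/0.03593 = 2563 d
Total t = 14850 + 2563 = 17410 d
   = 17410 / 365 = 47.7 yr

47.7 years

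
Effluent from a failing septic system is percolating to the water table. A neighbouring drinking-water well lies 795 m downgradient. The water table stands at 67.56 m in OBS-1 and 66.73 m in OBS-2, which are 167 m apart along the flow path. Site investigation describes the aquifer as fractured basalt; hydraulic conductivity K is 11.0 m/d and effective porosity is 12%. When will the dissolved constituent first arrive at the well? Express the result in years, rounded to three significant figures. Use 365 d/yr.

Hydraulic gradient i = (67.56 − 66.73) / 167 = 0.83 / 167 = 0.004970
Specific discharge q = 11.0 × 0.004970 = 0.05467 m/d
Average linear velocity = 0.05467 / 0.12 = 0.4556 m/d
t = L / v = 795 / 0.4556 = 1745 d
   = 1745 / 365 = 4.78 yr

4.78 years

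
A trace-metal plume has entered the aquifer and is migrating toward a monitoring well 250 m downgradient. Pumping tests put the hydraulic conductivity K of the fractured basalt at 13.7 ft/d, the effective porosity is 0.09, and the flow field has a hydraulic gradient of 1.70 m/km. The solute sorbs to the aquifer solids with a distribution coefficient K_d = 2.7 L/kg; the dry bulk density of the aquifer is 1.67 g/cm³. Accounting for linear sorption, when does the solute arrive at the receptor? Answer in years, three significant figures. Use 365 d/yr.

K = 13.7 ft/d × 0.3048 = 4.176 m/d
Darcy flux q = K·i = 4.176 × 0.0017 = 0.007099 m/d
v = Ki/n = 4.176·0.0017/0.09 = 0.07888 m/d
Retardation R = 1 + ρ_b·K_d/n = 1 + 1.67×2.7/0.09 = 51.10
Contaminant velocity v_c = v/R = 0.07888/51.10 = 0.001544 m/d
t = L/v_c = 250/0.001544 = 162000 d
   = 162000/365 = 444 yr

444 years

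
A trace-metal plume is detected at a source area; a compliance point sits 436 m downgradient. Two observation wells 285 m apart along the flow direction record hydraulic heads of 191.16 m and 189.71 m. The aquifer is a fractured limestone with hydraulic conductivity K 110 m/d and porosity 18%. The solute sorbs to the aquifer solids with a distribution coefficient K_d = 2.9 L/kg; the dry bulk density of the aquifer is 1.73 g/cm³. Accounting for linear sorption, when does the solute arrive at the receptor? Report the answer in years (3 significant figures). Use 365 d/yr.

Hydraulic gradient i = (191.16 − 189.71) / 285 = 1.45 / 285 = 0.005088
Darcy flux q = K·i = 110 × 0.005088 = 0.5596 m/d
v = Ki/n = 110·0.005088/0.18 = 3.109 m/d
Retardation R = 1 + ρ_b·K_d/n = 1 + 1.73×2.9/0.18 = 28.87
Contaminant velocity v_c = v/R = 3.109/28.87 = 0.1077 m/d
t = L/v_c = 436/0.1077 = 4049 d
   = 4049/365 = 11.1 yr

11.1 years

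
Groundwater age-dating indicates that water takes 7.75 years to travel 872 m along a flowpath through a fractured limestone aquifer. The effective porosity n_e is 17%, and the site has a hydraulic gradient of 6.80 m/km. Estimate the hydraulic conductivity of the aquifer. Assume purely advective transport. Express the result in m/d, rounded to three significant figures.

7.71 m/d

t = 7.75 years = 2829 d
v = L / t = 872 / 2829 = 0.3083 m/d
K = v · n / i = 0.3083 × 0.17 / 0.0068 = 7.71 m/d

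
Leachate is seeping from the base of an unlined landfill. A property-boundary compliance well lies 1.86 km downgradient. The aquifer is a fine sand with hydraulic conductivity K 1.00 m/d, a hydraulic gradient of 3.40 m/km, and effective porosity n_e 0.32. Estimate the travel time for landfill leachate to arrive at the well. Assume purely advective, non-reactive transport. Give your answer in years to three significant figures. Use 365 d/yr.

q = Ki = 1.00 × 0.0034 = 0.003400 m/d
v_s = q/n_e = 0.003400/0.32 = 0.01062 m/d
L = 1.86 km = 1860 m
t = L / v = 1860 / 0.01062 = 175100 d
   = 175100 / 365 = 480 yr

480 years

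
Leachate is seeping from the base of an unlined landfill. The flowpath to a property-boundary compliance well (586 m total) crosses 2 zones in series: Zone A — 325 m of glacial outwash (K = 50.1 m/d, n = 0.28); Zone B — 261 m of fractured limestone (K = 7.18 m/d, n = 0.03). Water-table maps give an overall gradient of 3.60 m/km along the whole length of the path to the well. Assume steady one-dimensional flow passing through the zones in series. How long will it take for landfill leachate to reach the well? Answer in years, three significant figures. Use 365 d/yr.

Continuity: the same q passes through each zone, so ΔH = q·Σ(L_j/K_j) — the zones act as resistances in series.
Σ(L/K) = 325/50.1 + 261/7.18 = 6.487 + 36.35 = 42.84 d
K_eq = L_total / Σ(L/K) = 586 / 42.84 = 13.68 m/d
q = K_eq · i = 13.68 × 0.0036 = 0.04925 m/d (same in every zone)
Zone A: v = q/n = 0.04925/0.28 = 0.1759 m/d → t_A = 325/0.1759 = 1848 d
Zone B: v = q/n = 0.04925/0.03 = 1.642 m/d → t_B = 261/1.642 = 159.0 d
Total t = 1848 + 159.0 = 2007 d
   = 2007 / 365 = 5.50 yr

5.50 years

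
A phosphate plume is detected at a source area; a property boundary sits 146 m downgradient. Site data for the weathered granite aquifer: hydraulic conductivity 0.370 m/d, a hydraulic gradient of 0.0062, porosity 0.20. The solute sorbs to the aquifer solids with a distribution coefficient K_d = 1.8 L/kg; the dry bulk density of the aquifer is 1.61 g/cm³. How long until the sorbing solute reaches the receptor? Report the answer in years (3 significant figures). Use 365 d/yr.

Darcy flux q = K·i = 0.370 × 0.0062 = 0.002294 m/d
Seepage velocity v = q / n = 0.002294 / 0.20 = 0.01147 m/d
Retardation R = 1 + ρ_b·K_d/n = 1 + 1.61×1.8/0.20 = 15.49
Contaminant velocity v_c = v/R = 0.01147/15.49 = 7.405e-4 m/d
t = L/v_c = 146/7.405e-4 = 197200 d
   = 197200/365 = 540 yr

540 years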